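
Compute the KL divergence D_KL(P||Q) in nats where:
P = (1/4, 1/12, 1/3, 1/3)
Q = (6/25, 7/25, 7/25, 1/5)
0.1376 nats

KL divergence: D_KL(P||Q) = Σ p(x) log(p(x)/q(x))

Computing term by term:
  x=0: 1/4 × log_e[(1/4)/(6/25)] = 1/4 × 0.0408 = 0.0102
  x=1: 1/12 × log_e[(1/12)/(7/25)] = 1/12 × -1.2119 = -0.1010
  x=2: 1/3 × log_e[(1/3)/(7/25)] = 1/3 × 0.1744 = 0.0581
  x=3: 1/3 × log_e[(1/3)/(1/5)] = 1/3 × 0.5108 = 0.1703

D_KL(P||Q) = 0.1376 nats

Note: KL divergence is always non-negative and equals 0 iff P = Q.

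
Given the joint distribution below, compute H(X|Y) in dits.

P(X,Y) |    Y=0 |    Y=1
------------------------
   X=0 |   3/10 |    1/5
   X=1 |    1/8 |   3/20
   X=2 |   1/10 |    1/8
0.4455 dits

Using the chain rule: H(X|Y) = H(X,Y) - H(Y)

First, compute H(X,Y) = 0.7460 dits

Marginal P(Y) = (21/40, 19/40)
H(Y) = 0.3005 dits

H(X|Y) = H(X,Y) - H(Y) = 0.7460 - 0.3005 = 0.4455 dits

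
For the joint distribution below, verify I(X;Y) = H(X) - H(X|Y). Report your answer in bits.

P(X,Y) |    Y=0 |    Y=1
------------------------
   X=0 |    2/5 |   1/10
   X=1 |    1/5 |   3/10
I(X;Y) = 0.1245 bits

Mutual information has multiple equivalent forms:
- I(X;Y) = H(X) - H(X|Y)
- I(X;Y) = H(Y) - H(Y|X)
- I(X;Y) = H(X) + H(Y) - H(X,Y)

Computing all quantities:
H(X) = 1.0000, H(Y) = 0.9710, H(X,Y) = 1.8464
H(X|Y) = 0.8755, H(Y|X) = 0.8464

Verification:
H(X) - H(X|Y) = 1.0000 - 0.8755 = 0.1245
H(Y) - H(Y|X) = 0.9710 - 0.8464 = 0.1245
H(X) + H(Y) - H(X,Y) = 1.0000 + 0.9710 - 1.8464 = 0.1245

All forms give I(X;Y) = 0.1245 bits. ✓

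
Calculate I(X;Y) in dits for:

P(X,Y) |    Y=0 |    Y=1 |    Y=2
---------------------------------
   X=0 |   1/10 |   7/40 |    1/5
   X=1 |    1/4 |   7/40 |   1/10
0.0213 dits

Mutual information: I(X;Y) = H(X) + H(Y) - H(X,Y)

Marginals:
P(X) = (19/40, 21/40), H(X) = 0.3005 dits
P(Y) = (7/20, 7/20, 3/10), H(Y) = 0.4760 dits

Joint entropy: H(X,Y) = 0.7552 dits

I(X;Y) = 0.3005 + 0.4760 - 0.7552 = 0.0213 dits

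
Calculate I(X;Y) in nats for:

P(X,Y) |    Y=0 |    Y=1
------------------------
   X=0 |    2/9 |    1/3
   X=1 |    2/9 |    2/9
0.0050 nats

Mutual information: I(X;Y) = H(X) + H(Y) - H(X,Y)

Marginals:
P(X) = (5/9, 4/9), H(X) = 0.6870 nats
P(Y) = (4/9, 5/9), H(Y) = 0.6870 nats

Joint entropy: H(X,Y) = 1.3689 nats

I(X;Y) = 0.6870 + 0.6870 - 1.3689 = 0.0050 nats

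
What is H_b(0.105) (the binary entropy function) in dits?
0.1459 dits

The binary entropy function is:
H(p) = -p log(p) - (1-p) log(1-p)

H(0.105) = -0.105 × log_10(0.105) - 0.895 × log_10(0.895)
H(0.105) = 0.1459 dits

Note: Binary entropy is maximized at p=0.5 (H=1 bit) and minimized at p=0 or p=1 (H=0).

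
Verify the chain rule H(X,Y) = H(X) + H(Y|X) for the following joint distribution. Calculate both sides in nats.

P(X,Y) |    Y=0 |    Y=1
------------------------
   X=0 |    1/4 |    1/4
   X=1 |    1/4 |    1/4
H(X,Y) = 1.3863, H(X) = 0.6931, H(Y|X) = 0.6931 (all in nats)

Chain rule: H(X,Y) = H(X) + H(Y|X)

Left side — joint entropy directly:
H(X,Y) = -Σ p(x,y) log p(x,y) = 1.3863 nats

Right side — compute H(Y|X) from the conditional distributions:
P(X) = (1/2, 1/2), so H(X) = 0.6931 nats
H(Y|X) = Σ_x P(X=x) · H(Y|X=x):
  P(Y|X=0) = (1/2, 1/2), H(Y|X=0) = 0.6931, weight P(X=0) = 1/2
  P(Y|X=1) = (1/2, 1/2), H(Y|X=1) = 0.6931, weight P(X=1) = 1/2
H(Y|X) = 0.6931 nats

H(X) + H(Y|X) = 0.6931 + 0.6931 = 1.3863 nats

Both sides equal 1.3863 nats. ✓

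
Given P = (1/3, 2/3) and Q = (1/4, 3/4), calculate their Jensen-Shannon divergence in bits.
0.0061 bits

Jensen-Shannon divergence is:
JSD(P||Q) = 0.5 × D_KL(P||M) + 0.5 × D_KL(Q||M)
where M = 0.5 × (P + Q) is the mixture distribution.

M = 0.5 × (1/3, 2/3) + 0.5 × (1/4, 3/4) = (7/24, 17/24)

D_KL(P||M) = 0.0059 bits
D_KL(Q||M) = 0.0062 bits

JSD(P||Q) = 0.5 × 0.0059 + 0.5 × 0.0062 = 0.0061 bits

Unlike KL divergence, JSD is symmetric and bounded: 0 ≤ JSD ≤ log(2).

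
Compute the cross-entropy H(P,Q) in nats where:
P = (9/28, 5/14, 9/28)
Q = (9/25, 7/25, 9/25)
1.1114 nats

Cross-entropy: H(P,Q) = -Σ p(x) log q(x)

Alternatively: H(P,Q) = H(P) + D_KL(P||Q)
H(P) = 1.0974 nats
D_KL(P||Q) = 0.0141 nats

H(P,Q) = 1.0974 + 0.0141 = 1.1114 nats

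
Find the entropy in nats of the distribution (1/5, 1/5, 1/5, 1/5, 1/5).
1.6094 nats

Shannon entropy is H(X) = -Σ p(x) log p(x).

For P = (1/5, 1/5, 1/5, 1/5, 1/5):
H = -1/5 × log_e(1/5) -1/5 × log_e(1/5) -1/5 × log_e(1/5) -1/5 × log_e(1/5) -1/5 × log_e(1/5)
H = 1.6094 nats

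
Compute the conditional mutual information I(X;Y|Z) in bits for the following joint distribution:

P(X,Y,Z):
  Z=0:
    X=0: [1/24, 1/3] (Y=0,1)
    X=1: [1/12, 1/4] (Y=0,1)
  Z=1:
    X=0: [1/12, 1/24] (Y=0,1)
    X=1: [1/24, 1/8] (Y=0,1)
0.0544 bits

Conditional mutual information: I(X;Y|Z) = H(X|Z) + H(Y|Z) - H(X,Y|Z)

H(Z) = 0.8709
H(X,Z) = 1.8648 → H(X|Z) = 0.9939
H(Y,Z) = 1.6344 → H(Y|Z) = 0.7636
H(X,Y,Z) = 2.5739 → H(X,Y|Z) = 1.7031

I(X;Y|Z) = 0.9939 + 0.7636 - 1.7031 = 0.0544 bits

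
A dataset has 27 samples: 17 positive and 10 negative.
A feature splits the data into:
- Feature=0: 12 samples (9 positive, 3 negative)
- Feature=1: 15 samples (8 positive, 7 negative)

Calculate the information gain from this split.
0.0366 bits

Information Gain = H(Y) - H(Y|Feature)

Before split:
P(positive) = 17/27 = 0.6296
H(Y) = 0.9510 bits

After split:
Feature=0: H = 0.8113 bits (weight = 12/27)
Feature=1: H = 0.9968 bits (weight = 15/27)
H(Y|Feature) = (12/27)×0.8113 + (15/27)×0.9968 = 0.9143 bits

Information Gain = 0.9510 - 0.9143 = 0.0366 bits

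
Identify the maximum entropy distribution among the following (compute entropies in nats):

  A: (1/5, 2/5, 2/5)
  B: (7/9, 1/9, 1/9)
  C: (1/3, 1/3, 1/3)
C

For a discrete distribution over n outcomes, entropy is maximized by the uniform distribution.

Computing entropies:
H(A) = 1.0549 nats
H(B) = 0.6837 nats
H(C) = 1.0986 nats

The uniform distribution (where all probabilities equal 1/3) achieves the maximum entropy of log_e(3) = 1.0986 nats.

Distribution C has the highest entropy.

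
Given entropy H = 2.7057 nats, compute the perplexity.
14.9648

Perplexity is e^H (or exp(H) for natural log).

H = 2.7057 nats
Perplexity = e^2.7057 = 14.9648

Interpretation: The model's uncertainty is equivalent to choosing uniformly among 15.0 options.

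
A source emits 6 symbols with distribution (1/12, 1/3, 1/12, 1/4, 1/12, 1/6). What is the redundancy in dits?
0.0691 dits

Redundancy measures how far a source is from maximum entropy:
R = H_max - H(X)

Maximum entropy for 6 symbols: H_max = log_10(6) = 0.7782 dits
Actual entropy: H(X) = 0.7090 dits
Redundancy: R = 0.7782 - 0.7090 = 0.0691 dits

This redundancy represents potential for compression: the source could be compressed by 0.0691 dits per symbol.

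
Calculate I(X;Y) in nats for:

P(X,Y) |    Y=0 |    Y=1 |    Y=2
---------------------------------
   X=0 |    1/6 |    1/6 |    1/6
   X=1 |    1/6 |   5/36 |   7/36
0.0023 nats

Mutual information: I(X;Y) = H(X) + H(Y) - H(X,Y)

Marginals:
P(X) = (1/2, 1/2), H(X) = 0.6931 nats
P(Y) = (1/3, 11/36, 13/36), H(Y) = 1.0963 nats

Joint entropy: H(X,Y) = 1.7871 nats

I(X;Y) = 0.6931 + 1.0963 - 1.7871 = 0.0023 nats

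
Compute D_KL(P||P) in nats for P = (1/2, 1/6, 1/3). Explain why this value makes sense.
0.0000 nats

KL divergence satisfies the Gibbs inequality: D_KL(P||Q) ≥ 0 for all distributions P, Q.

D_KL(P||Q) = Σ p(x) log(p(x)/q(x))
Each term is p(x) × log_e(p(x)/p(x)) = p(x) × log_e(1) = 0, so the sum is 0.
D_KL(P||Q) = 0.0000 nats

When P = Q, the KL divergence is exactly 0, as there is no 'divergence' between identical distributions.

This non-negativity is a fundamental property: relative entropy cannot be negative because it measures how different Q is from P.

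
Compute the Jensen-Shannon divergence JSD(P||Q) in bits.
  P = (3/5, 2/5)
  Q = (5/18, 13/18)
0.0775 bits

Jensen-Shannon divergence is:
JSD(P||Q) = 0.5 × D_KL(P||M) + 0.5 × D_KL(Q||M)
where M = 0.5 × (P + Q) is the mixture distribution.

M = 0.5 × (3/5, 2/5) + 0.5 × (5/18, 13/18) = (0.438889, 0.561111)

D_KL(P||M) = 0.0753 bits
D_KL(Q||M) = 0.0797 bits

JSD(P||Q) = 0.5 × 0.0753 + 0.5 × 0.0797 = 0.0775 bits

Unlike KL divergence, JSD is symmetric and bounded: 0 ≤ JSD ≤ log(2).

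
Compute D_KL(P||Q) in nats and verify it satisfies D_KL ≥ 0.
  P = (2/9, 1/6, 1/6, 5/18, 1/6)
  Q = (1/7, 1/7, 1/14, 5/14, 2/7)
0.1055 nats

KL divergence satisfies the Gibbs inequality: D_KL(P||Q) ≥ 0 for all distributions P, Q.

D_KL(P||Q) = Σ p(x) log(p(x)/q(x))
Term by term:
  x=0: 2/9 × log_e[(2/9)/(1/7)] = 0.0982
  x=1: 1/6 × log_e[(1/6)/(1/7)] = 0.0257
  x=2: 1/6 × log_e[(1/6)/(1/14)] = 0.1412
  x=3: 5/18 × log_e[(5/18)/(5/14)] = -0.0698
  x=4: 1/6 × log_e[(1/6)/(2/7)] = -0.0898
D_KL(P||Q) = 0.1055 nats

D_KL(P||Q) = 0.1055 ≥ 0 ✓

This non-negativity is a fundamental property: relative entropy cannot be negative because it measures how different Q is from P.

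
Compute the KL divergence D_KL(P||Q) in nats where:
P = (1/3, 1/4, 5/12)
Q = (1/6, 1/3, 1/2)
0.0832 nats

KL divergence: D_KL(P||Q) = Σ p(x) log(p(x)/q(x))

Computing term by term:
  x=0: 1/3 × log_e[(1/3)/(1/6)] = 1/3 × 0.6931 = 0.2310
  x=1: 1/4 × log_e[(1/4)/(1/3)] = 1/4 × -0.2877 = -0.0719
  x=2: 5/12 × log_e[(5/12)/(1/2)] = 5/12 × -0.1823 = -0.0760

D_KL(P||Q) = 0.0832 nats

Note: KL divergence is always non-negative and equals 0 iff P = Q.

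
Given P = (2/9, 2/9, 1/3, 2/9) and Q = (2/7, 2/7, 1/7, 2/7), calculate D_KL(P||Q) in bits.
0.1658 bits

KL divergence: D_KL(P||Q) = Σ p(x) log(p(x)/q(x))

Computing term by term:
  x=0: 2/9 × log_2[(2/9)/(2/7)] = 2/9 × -0.3626 = -0.0806
  x=1: 2/9 × log_2[(2/9)/(2/7)] = 2/9 × -0.3626 = -0.0806
  x=2: 1/3 × log_2[(1/3)/(1/7)] = 1/3 × 1.2224 = 0.4075
  x=3: 2/9 × log_2[(2/9)/(2/7)] = 2/9 × -0.3626 = -0.0806

D_KL(P||Q) = 0.1658 bits

Note: KL divergence is always non-negative and equals 0 iff P = Q.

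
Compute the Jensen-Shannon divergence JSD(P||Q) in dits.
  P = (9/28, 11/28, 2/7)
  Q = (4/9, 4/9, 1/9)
0.0111 dits

Jensen-Shannon divergence is:
JSD(P||Q) = 0.5 × D_KL(P||M) + 0.5 × D_KL(Q||M)
where M = 0.5 × (P + Q) is the mixture distribution.

M = 0.5 × (9/28, 11/28, 2/7) + 0.5 × (4/9, 4/9, 1/9) = (0.382937, 0.418651, 0.198413)

D_KL(P||M) = 0.0100 dits
D_KL(Q||M) = 0.0123 dits

JSD(P||Q) = 0.5 × 0.0100 + 0.5 × 0.0123 = 0.0111 dits

Unlike KL divergence, JSD is symmetric and bounded: 0 ≤ JSD ≤ log(2).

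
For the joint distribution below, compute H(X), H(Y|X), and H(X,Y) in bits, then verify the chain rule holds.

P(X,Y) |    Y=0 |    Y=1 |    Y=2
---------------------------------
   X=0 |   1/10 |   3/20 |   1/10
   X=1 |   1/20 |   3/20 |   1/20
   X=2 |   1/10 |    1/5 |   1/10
H(X,Y) = 3.0464, H(X) = 1.5589, H(Y|X) = 1.4876 (all in bits)

Chain rule: H(X,Y) = H(X) + H(Y|X)

Left side — joint entropy directly:
H(X,Y) = -Σ p(x,y) log p(x,y) = 3.0464 bits

Right side — compute H(Y|X) from the conditional distributions:
P(X) = (7/20, 1/4, 2/5), so H(X) = 1.5589 bits
H(Y|X) = Σ_x P(X=x) · H(Y|X=x):
  P(Y|X=0) = (2/7, 3/7, 2/7), H(Y|X=0) = 1.5567, weight P(X=0) = 7/20
  P(Y|X=1) = (1/5, 3/5, 1/5), H(Y|X=1) = 1.3710, weight P(X=1) = 1/4
  P(Y|X=2) = (1/4, 1/2, 1/4), H(Y|X=2) = 1.5000, weight P(X=2) = 2/5
H(Y|X) = 1.4876 bits

H(X) + H(Y|X) = 1.5589 + 1.4876 = 3.0464 bits

Both sides equal 3.0464 bits. ✓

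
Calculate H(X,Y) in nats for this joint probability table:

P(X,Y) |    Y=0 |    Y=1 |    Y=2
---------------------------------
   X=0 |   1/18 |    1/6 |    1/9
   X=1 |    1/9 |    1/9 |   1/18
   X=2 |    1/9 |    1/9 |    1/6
2.1391 nats

Joint entropy is H(X,Y) = -Σ_{x,y} p(x,y) log p(x,y).

Summing over all non-zero entries:
H(X,Y) = -[1/18·log_e(1/18) + 1/6·log_e(1/6) + 1/9·log_e(1/9) + 1/9·log_e(1/9) + 1/9·log_e(1/9) + 1/18·log_e(1/18) + 1/9·log_e(1/9) + 1/9·log_e(1/9) + 1/6·log_e(1/6)]
H(X,Y) = 2.1391 nats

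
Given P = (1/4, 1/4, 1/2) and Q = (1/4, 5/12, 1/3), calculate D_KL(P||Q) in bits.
0.1082 bits

KL divergence: D_KL(P||Q) = Σ p(x) log(p(x)/q(x))

Computing term by term:
  x=0: 1/4 × log_2[(1/4)/(1/4)] = 1/4 × 0.0000 = 0.0000
  x=1: 1/4 × log_2[(1/4)/(5/12)] = 1/4 × -0.7370 = -0.1842
  x=2: 1/2 × log_2[(1/2)/(1/3)] = 1/2 × 0.5850 = 0.2925

D_KL(P||Q) = 0.1082 bits

Note: KL divergence is always non-negative and equals 0 iff P = Q.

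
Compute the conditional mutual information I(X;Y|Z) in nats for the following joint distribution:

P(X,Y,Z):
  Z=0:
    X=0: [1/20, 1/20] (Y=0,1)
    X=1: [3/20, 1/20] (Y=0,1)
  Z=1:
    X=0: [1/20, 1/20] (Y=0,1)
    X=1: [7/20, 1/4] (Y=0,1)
0.0104 nats

Conditional mutual information: I(X;Y|Z) = H(X|Z) + H(Y|Z) - H(X,Y|Z)

H(Z) = 0.6109
H(X,Z) = 1.0889 → H(X|Z) = 0.4780
H(Y,Z) = 1.2799 → H(Y|Z) = 0.6690
H(X,Y,Z) = 1.7475 → H(X,Y|Z) = 1.1366

I(X;Y|Z) = 0.4780 + 0.6690 - 1.1366 = 0.0104 nats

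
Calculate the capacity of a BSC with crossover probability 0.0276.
0.8178 bits

For a binary symmetric channel (BSC) with error probability p:
Capacity C = 1 - H(p) bits per symbol

where H(p) = -p log₂(p) - (1-p) log₂(1-p) is the binary entropy function.

H(0.0276) = 0.1822 bits
C = 1 - 0.1822 = 0.8178 bits per symbol

This means we can reliably transmit up to 0.8178 bits of information per channel use.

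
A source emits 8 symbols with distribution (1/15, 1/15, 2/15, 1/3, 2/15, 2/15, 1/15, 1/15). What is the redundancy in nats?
0.1851 nats

Redundancy measures how far a source is from maximum entropy:
R = H_max - H(X)

Maximum entropy for 8 symbols: H_max = log_e(8) = 2.0794 nats
Actual entropy: H(X) = 1.8943 nats
Redundancy: R = 2.0794 - 1.8943 = 0.1851 nats

This redundancy represents potential for compression: the source could be compressed by 0.1851 nats per symbol.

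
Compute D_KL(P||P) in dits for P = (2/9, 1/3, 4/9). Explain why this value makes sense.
0.0000 dits

KL divergence satisfies the Gibbs inequality: D_KL(P||Q) ≥ 0 for all distributions P, Q.

D_KL(P||Q) = Σ p(x) log(p(x)/q(x))
Each term is p(x) × log_10(p(x)/p(x)) = p(x) × log_10(1) = 0, so the sum is 0.
D_KL(P||Q) = 0.0000 dits

When P = Q, the KL divergence is exactly 0, as there is no 'divergence' between identical distributions.

This non-negativity is a fundamental property: relative entropy cannot be negative because it measures how different Q is from P.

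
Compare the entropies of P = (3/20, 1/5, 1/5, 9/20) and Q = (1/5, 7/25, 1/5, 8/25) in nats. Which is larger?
Q

Computing entropies in nats:
H(P) = 1.2877
H(Q) = 1.3648

Distribution Q has higher entropy.

Intuition: The distribution closer to uniform (more spread out) has higher entropy.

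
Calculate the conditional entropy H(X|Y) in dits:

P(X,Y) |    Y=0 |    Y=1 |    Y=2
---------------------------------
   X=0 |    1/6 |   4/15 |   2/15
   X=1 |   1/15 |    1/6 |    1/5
0.2834 dits

Using the chain rule: H(X|Y) = H(X,Y) - H(Y)

First, compute H(X,Y) = 0.7473 dits

Marginal P(Y) = (7/30, 13/30, 1/3)
H(Y) = 0.4639 dits

H(X|Y) = H(X,Y) - H(Y) = 0.7473 - 0.4639 = 0.2834 dits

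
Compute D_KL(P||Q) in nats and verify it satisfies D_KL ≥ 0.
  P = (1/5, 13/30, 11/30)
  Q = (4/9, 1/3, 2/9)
0.1376 nats

KL divergence satisfies the Gibbs inequality: D_KL(P||Q) ≥ 0 for all distributions P, Q.

D_KL(P||Q) = Σ p(x) log(p(x)/q(x))
Term by term:
  x=0: 1/5 × log_e[(1/5)/(4/9)] = -0.1597
  x=1: 13/30 × log_e[(13/30)/(1/3)] = 0.1137
  x=2: 11/30 × log_e[(11/30)/(2/9)] = 0.1836
D_KL(P||Q) = 0.1376 nats

D_KL(P||Q) = 0.1376 ≥ 0 ✓

This non-negativity is a fundamental property: relative entropy cannot be negative because it measures how different Q is from P.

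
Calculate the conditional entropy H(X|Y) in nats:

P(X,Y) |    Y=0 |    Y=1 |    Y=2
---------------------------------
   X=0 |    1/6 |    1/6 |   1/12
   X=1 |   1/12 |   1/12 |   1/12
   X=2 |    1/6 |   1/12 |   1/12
1.0608 nats

Using the chain rule: H(X|Y) = H(X,Y) - H(Y)

First, compute H(X,Y) = 2.1383 nats

Marginal P(Y) = (5/12, 1/3, 1/4)
H(Y) = 1.0776 nats

H(X|Y) = H(X,Y) - H(Y) = 2.1383 - 1.0776 = 1.0608 nats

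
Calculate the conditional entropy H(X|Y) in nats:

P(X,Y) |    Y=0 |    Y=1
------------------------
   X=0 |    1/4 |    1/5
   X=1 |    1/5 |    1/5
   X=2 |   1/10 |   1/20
1.0041 nats

Using the chain rule: H(X|Y) = H(X,Y) - H(Y)

First, compute H(X,Y) = 1.6923 nats

Marginal P(Y) = (11/20, 9/20)
H(Y) = 0.6881 nats

H(X|Y) = H(X,Y) - H(Y) = 1.6923 - 0.6881 = 1.0041 nats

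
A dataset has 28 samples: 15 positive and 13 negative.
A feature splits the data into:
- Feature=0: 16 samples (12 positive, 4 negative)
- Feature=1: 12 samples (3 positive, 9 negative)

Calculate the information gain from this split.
0.1850 bits

Information Gain = H(Y) - H(Y|Feature)

Before split:
P(positive) = 15/28 = 0.5357
H(Y) = 0.9963 bits

After split:
Feature=0: H = 0.8113 bits (weight = 16/28)
Feature=1: H = 0.8113 bits (weight = 12/28)
H(Y|Feature) = (16/28)×0.8113 + (12/28)×0.8113 = 0.8113 bits

Information Gain = 0.9963 - 0.8113 = 0.1850 bits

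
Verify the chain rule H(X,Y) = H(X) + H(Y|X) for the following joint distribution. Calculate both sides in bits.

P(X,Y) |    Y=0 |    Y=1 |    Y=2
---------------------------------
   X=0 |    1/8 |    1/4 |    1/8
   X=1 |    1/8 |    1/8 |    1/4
H(X,Y) = 2.5000, H(X) = 1.0000, H(Y|X) = 1.5000 (all in bits)

Chain rule: H(X,Y) = H(X) + H(Y|X)

Left side — joint entropy directly:
H(X,Y) = -Σ p(x,y) log p(x,y) = 2.5000 bits

Right side — compute H(Y|X) from the conditional distributions:
P(X) = (1/2, 1/2), so H(X) = 1.0000 bits
H(Y|X) = Σ_x P(X=x) · H(Y|X=x):
  P(Y|X=0) = (1/4, 1/2, 1/4), H(Y|X=0) = 1.5000, weight P(X=0) = 1/2
  P(Y|X=1) = (1/4, 1/4, 1/2), H(Y|X=1) = 1.5000, weight P(X=1) = 1/2
H(Y|X) = 1.5000 bits

H(X) + H(Y|X) = 1.0000 + 1.5000 = 2.5000 bits

Both sides equal 2.5000 bits. ✓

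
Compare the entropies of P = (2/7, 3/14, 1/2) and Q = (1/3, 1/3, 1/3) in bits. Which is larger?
Q

Computing entropies in bits:
H(P) = 1.4926
H(Q) = 1.5850

Distribution Q has higher entropy.

Intuition: The distribution closer to uniform (more spread out) has higher entropy.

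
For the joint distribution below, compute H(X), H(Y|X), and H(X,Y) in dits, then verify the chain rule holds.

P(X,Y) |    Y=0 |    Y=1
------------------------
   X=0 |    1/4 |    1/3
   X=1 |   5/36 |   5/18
H(X,Y) = 0.5832, H(X) = 0.2950, H(Y|X) = 0.2882 (all in dits)

Chain rule: H(X,Y) = H(X) + H(Y|X)

Left side — joint entropy directly:
H(X,Y) = -Σ p(x,y) log p(x,y) = 0.5832 dits

Right side — compute H(Y|X) from the conditional distributions:
P(X) = (7/12, 5/12), so H(X) = 0.2950 dits
H(Y|X) = Σ_x P(X=x) · H(Y|X=x):
  P(Y|X=0) = (3/7, 4/7), H(Y|X=0) = 0.2966, weight P(X=0) = 7/12
  P(Y|X=1) = (1/3, 2/3), H(Y|X=1) = 0.2764, weight P(X=1) = 5/12
H(Y|X) = 0.2882 dits

H(X) + H(Y|X) = 0.2950 + 0.2882 = 0.5832 dits

Both sides equal 0.5832 dits. ✓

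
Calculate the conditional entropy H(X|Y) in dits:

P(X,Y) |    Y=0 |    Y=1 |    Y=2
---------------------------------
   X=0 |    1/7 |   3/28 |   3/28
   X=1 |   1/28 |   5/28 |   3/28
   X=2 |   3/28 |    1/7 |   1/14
0.4557 dits

Using the chain rule: H(X|Y) = H(X,Y) - H(Y)

First, compute H(X,Y) = 0.9243 dits

Marginal P(Y) = (2/7, 3/7, 2/7)
H(Y) = 0.4686 dits

H(X|Y) = H(X,Y) - H(Y) = 0.9243 - 0.4686 = 0.4557 dits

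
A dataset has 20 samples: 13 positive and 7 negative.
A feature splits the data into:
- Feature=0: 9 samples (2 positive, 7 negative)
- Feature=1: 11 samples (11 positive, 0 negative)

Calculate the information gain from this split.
0.5902 bits

Information Gain = H(Y) - H(Y|Feature)

Before split:
P(positive) = 13/20 = 0.6500
H(Y) = 0.9341 bits

After split:
Feature=0: H = 0.7642 bits (weight = 9/20)
Feature=1: H = 0.0000 bits (weight = 11/20)
H(Y|Feature) = (9/20)×0.7642 + (11/20)×0.0000 = 0.3439 bits

Information Gain = 0.9341 - 0.3439 = 0.5902 bits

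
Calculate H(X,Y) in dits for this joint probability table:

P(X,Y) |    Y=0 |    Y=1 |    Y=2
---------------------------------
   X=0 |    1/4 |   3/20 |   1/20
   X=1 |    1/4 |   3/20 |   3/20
0.7368 dits

Joint entropy is H(X,Y) = -Σ_{x,y} p(x,y) log p(x,y).

Summing over all non-zero entries:
H(X,Y) = -[1/4·log_10(1/4) + 3/20·log_10(3/20) + 1/20·log_10(1/20) + 1/4·log_10(1/4) + 3/20·log_10(3/20) + 3/20·log_10(3/20)]
H(X,Y) = 0.7368 dits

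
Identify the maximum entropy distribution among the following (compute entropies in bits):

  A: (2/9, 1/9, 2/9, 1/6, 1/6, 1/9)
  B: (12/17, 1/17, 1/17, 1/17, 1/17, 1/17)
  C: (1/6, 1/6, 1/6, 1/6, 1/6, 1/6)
C

For a discrete distribution over n outcomes, entropy is maximized by the uniform distribution.

Computing entropies:
H(A) = 2.5305 bits
H(B) = 1.5569 bits
H(C) = 2.5850 bits

The uniform distribution (where all probabilities equal 1/6) achieves the maximum entropy of log_2(6) = 2.5850 bits.

Distribution C has the highest entropy.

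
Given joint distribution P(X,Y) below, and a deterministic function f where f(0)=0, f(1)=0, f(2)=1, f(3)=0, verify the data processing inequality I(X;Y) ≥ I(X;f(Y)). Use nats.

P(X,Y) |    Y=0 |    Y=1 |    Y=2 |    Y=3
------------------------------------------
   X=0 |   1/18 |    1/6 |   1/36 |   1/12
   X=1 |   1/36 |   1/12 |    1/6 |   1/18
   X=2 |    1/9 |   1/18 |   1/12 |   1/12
I(X;Y) = 0.1189, I(X;f(Y)) = 0.0767, inequality holds: 0.1189 ≥ 0.0767

Data Processing Inequality: For any Markov chain X → Y → Z, we have I(X;Y) ≥ I(X;Z).

Here Z = f(Y) is a deterministic function of Y, forming X → Y → Z.

Original I(X;Y) = 0.1189 nats

After applying f:
P(X,Z) where Z=f(Y):
- P(X,Z=0) = P(X,Y=0) + P(X,Y=1) + P(X,Y=3)
- P(X,Z=1) = P(X,Y=2)

I(X;Z) = I(X;f(Y)) = 0.0767 nats

Verification: 0.1189 ≥ 0.0767 ✓

Information cannot be created by processing; the function f can only lose information about X.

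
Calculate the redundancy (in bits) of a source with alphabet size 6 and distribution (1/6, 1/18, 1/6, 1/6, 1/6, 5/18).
0.1167 bits

Redundancy measures how far a source is from maximum entropy:
R = H_max - H(X)

Maximum entropy for 6 symbols: H_max = log_2(6) = 2.5850 bits
Actual entropy: H(X) = 2.4683 bits
Redundancy: R = 2.5850 - 2.4683 = 0.1167 bits

This redundancy represents potential for compression: the source could be compressed by 0.1167 bits per symbol.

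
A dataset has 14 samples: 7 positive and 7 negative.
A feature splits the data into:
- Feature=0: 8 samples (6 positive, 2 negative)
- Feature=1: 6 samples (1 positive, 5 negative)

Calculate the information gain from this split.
0.2578 bits

Information Gain = H(Y) - H(Y|Feature)

Before split:
P(positive) = 7/14 = 0.5000
H(Y) = 1.0000 bits

After split:
Feature=0: H = 0.8113 bits (weight = 8/14)
Feature=1: H = 0.6500 bits (weight = 6/14)
H(Y|Feature) = (8/14)×0.8113 + (6/14)×0.6500 = 0.7422 bits

Information Gain = 1.0000 - 0.7422 = 0.2578 bits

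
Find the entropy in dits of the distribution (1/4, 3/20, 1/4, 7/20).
0.5842 dits

Shannon entropy is H(X) = -Σ p(x) log p(x).

For P = (1/4, 3/20, 1/4, 7/20):
H = -1/4 × log_10(1/4) -3/20 × log_10(3/20) -1/4 × log_10(1/4) -7/20 × log_10(7/20)
H = 0.5842 dits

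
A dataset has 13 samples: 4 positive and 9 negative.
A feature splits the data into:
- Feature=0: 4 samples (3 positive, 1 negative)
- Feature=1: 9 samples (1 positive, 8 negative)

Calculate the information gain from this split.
0.2925 bits

Information Gain = H(Y) - H(Y|Feature)

Before split:
P(positive) = 4/13 = 0.3077
H(Y) = 0.8905 bits

After split:
Feature=0: H = 0.8113 bits (weight = 4/13)
Feature=1: H = 0.5033 bits (weight = 9/13)
H(Y|Feature) = (4/13)×0.8113 + (9/13)×0.5033 = 0.5980 bits

Information Gain = 0.8905 - 0.5980 = 0.2925 bits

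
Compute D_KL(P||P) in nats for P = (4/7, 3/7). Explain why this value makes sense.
0.0000 nats

KL divergence satisfies the Gibbs inequality: D_KL(P||Q) ≥ 0 for all distributions P, Q.

D_KL(P||Q) = Σ p(x) log(p(x)/q(x))
Each term is p(x) × log_e(p(x)/p(x)) = p(x) × log_e(1) = 0, so the sum is 0.
D_KL(P||Q) = 0.0000 nats

When P = Q, the KL divergence is exactly 0, as there is no 'divergence' between identical distributions.

This non-negativity is a fundamental property: relative entropy cannot be negative because it measures how different Q is from P.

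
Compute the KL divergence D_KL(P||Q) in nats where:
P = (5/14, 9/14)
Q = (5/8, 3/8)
0.1466 nats

KL divergence: D_KL(P||Q) = Σ p(x) log(p(x)/q(x))

Computing term by term:
  x=0: 5/14 × log_e[(5/14)/(5/8)] = 5/14 × -0.5596 = -0.1999
  x=1: 9/14 × log_e[(9/14)/(3/8)] = 9/14 × 0.5390 = 0.3465

D_KL(P||Q) = 0.1466 nats

Note: KL divergence is always non-negative and equals 0 iff P = Q.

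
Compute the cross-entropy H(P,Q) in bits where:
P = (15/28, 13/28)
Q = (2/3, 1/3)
1.0492 bits

Cross-entropy: H(P,Q) = -Σ p(x) log q(x)

Alternatively: H(P,Q) = H(P) + D_KL(P||Q)
H(P) = 0.9963 bits
D_KL(P||Q) = 0.0529 bits

H(P,Q) = 0.9963 + 0.0529 = 1.0492 bits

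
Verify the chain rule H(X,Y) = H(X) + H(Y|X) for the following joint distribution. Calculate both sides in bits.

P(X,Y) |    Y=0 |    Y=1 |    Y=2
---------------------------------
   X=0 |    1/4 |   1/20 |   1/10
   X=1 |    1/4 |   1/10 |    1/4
H(X,Y) = 2.3805, H(X) = 0.9710, H(Y|X) = 1.4095 (all in bits)

Chain rule: H(X,Y) = H(X) + H(Y|X)

Left side — joint entropy directly:
H(X,Y) = -Σ p(x,y) log p(x,y) = 2.3805 bits

Right side — compute H(Y|X) from the conditional distributions:
P(X) = (2/5, 3/5), so H(X) = 0.9710 bits
H(Y|X) = Σ_x P(X=x) · H(Y|X=x):
  P(Y|X=0) = (5/8, 1/8, 1/4), H(Y|X=0) = 1.2988, weight P(X=0) = 2/5
  P(Y|X=1) = (5/12, 1/6, 5/12), H(Y|X=1) = 1.4834, weight P(X=1) = 3/5
H(Y|X) = 1.4095 bits

H(X) + H(Y|X) = 0.9710 + 1.4095 = 2.3805 bits

Both sides equal 2.3805 bits. ✓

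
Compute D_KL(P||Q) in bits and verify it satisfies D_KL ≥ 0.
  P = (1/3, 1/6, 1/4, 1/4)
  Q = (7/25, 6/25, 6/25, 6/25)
0.0256 bits

KL divergence satisfies the Gibbs inequality: D_KL(P||Q) ≥ 0 for all distributions P, Q.

D_KL(P||Q) = Σ p(x) log(p(x)/q(x))
Term by term:
  x=0: 1/3 × log_2[(1/3)/(7/25)] = 0.0838
  x=1: 1/6 × log_2[(1/6)/(6/25)] = -0.0877
  x=2: 1/4 × log_2[(1/4)/(6/25)] = 0.0147
  x=3: 1/4 × log_2[(1/4)/(6/25)] = 0.0147
D_KL(P||Q) = 0.0256 bits

D_KL(P||Q) = 0.0256 ≥ 0 ✓

This non-negativity is a fundamental property: relative entropy cannot be negative because it measures how different Q is from P.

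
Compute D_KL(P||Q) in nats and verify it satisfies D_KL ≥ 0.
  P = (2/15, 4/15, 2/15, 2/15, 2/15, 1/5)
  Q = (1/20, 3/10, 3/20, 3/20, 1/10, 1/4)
0.0617 nats

KL divergence satisfies the Gibbs inequality: D_KL(P||Q) ≥ 0 for all distributions P, Q.

D_KL(P||Q) = Σ p(x) log(p(x)/q(x))
Term by term:
  x=0: 2/15 × log_e[(2/15)/(1/20)] = 0.1308
  x=1: 4/15 × log_e[(4/15)/(3/10)] = -0.0314
  x=2: 2/15 × log_e[(2/15)/(3/20)] = -0.0157
  x=3: 2/15 × log_e[(2/15)/(3/20)] = -0.0157
  x=4: 2/15 × log_e[(2/15)/(1/10)] = 0.0384
  x=5: 1/5 × log_e[(1/5)/(1/4)] = -0.0446
D_KL(P||Q) = 0.0617 nats

D_KL(P||Q) = 0.0617 ≥ 0 ✓

This non-negativity is a fundamental property: relative entropy cannot be negative because it measures how different Q is from P.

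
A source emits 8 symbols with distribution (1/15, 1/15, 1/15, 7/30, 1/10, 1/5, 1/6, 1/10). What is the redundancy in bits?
0.1691 bits

Redundancy measures how far a source is from maximum entropy:
R = H_max - H(X)

Maximum entropy for 8 symbols: H_max = log_2(8) = 3.0000 bits
Actual entropy: H(X) = 2.8309 bits
Redundancy: R = 3.0000 - 2.8309 = 0.1691 bits

This redundancy represents potential for compression: the source could be compressed by 0.1691 bits per symbol.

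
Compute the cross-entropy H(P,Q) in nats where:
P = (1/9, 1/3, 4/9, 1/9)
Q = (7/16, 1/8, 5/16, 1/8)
1.5330 nats

Cross-entropy: H(P,Q) = -Σ p(x) log q(x)

Alternatively: H(P,Q) = H(P) + D_KL(P||Q)
H(P) = 1.2149 nats
D_KL(P||Q) = 0.3181 nats

H(P,Q) = 1.2149 + 0.3181 = 1.5330 nats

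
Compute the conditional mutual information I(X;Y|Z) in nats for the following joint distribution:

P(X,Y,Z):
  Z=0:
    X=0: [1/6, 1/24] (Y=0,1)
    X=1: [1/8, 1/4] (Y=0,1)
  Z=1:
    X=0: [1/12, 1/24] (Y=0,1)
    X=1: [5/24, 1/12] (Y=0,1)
0.0619 nats

Conditional mutual information: I(X;Y|Z) = H(X|Z) + H(Y|Z) - H(X,Y|Z)

H(Z) = 0.6792
H(X,Z) = 1.3139 → H(X|Z) = 0.6347
H(Y,Z) = 1.3381 → H(Y|Z) = 0.6589
H(X,Y,Z) = 1.9109 → H(X,Y|Z) = 1.2317

I(X;Y|Z) = 0.6347 + 0.6589 - 1.2317 = 0.0619 nats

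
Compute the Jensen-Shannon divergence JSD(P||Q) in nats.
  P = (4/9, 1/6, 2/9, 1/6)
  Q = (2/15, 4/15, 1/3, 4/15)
0.0614 nats

Jensen-Shannon divergence is:
JSD(P||Q) = 0.5 × D_KL(P||M) + 0.5 × D_KL(Q||M)
where M = 0.5 × (P + Q) is the mixture distribution.

M = 0.5 × (4/9, 1/6, 2/9, 1/6) + 0.5 × (2/15, 4/15, 1/3, 4/15) = (0.288889, 0.216667, 5/18, 0.216667)

D_KL(P||M) = 0.0544 nats
D_KL(Q||M) = 0.0684 nats

JSD(P||Q) = 0.5 × 0.0544 + 0.5 × 0.0684 = 0.0614 nats

Unlike KL divergence, JSD is symmetric and bounded: 0 ≤ JSD ≤ log(2).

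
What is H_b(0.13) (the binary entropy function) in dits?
0.1678 dits

The binary entropy function is:
H(p) = -p log(p) - (1-p) log(1-p)

H(0.13) = -0.13 × log_10(0.13) - 0.87 × log_10(0.87)
H(0.13) = 0.1678 dits

Note: Binary entropy is maximized at p=0.5 (H=1 bit) and minimized at p=0 or p=1 (H=0).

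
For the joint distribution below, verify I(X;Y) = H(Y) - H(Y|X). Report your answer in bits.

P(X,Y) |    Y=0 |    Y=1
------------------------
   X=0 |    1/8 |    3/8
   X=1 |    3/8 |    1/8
I(X;Y) = 0.1887 bits

Mutual information has multiple equivalent forms:
- I(X;Y) = H(X) - H(X|Y)
- I(X;Y) = H(Y) - H(Y|X)
- I(X;Y) = H(X) + H(Y) - H(X,Y)

Computing all quantities:
H(X) = 1.0000, H(Y) = 1.0000, H(X,Y) = 1.8113
H(X|Y) = 0.8113, H(Y|X) = 0.8113

Verification:
H(X) - H(X|Y) = 1.0000 - 0.8113 = 0.1887
H(Y) - H(Y|X) = 1.0000 - 0.8113 = 0.1887
H(X) + H(Y) - H(X,Y) = 1.0000 + 1.0000 - 1.8113 = 0.1887

All forms give I(X;Y) = 0.1887 bits. ✓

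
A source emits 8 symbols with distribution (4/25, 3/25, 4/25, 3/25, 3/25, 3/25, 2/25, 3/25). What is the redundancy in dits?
0.0082 dits

Redundancy measures how far a source is from maximum entropy:
R = H_max - H(X)

Maximum entropy for 8 symbols: H_max = log_10(8) = 0.9031 dits
Actual entropy: H(X) = 0.8949 dits
Redundancy: R = 0.9031 - 0.8949 = 0.0082 dits

This redundancy represents potential for compression: the source could be compressed by 0.0082 dits per symbol.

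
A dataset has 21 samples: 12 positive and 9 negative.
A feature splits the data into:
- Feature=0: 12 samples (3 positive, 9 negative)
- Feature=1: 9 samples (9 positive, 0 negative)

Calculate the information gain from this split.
0.5216 bits

Information Gain = H(Y) - H(Y|Feature)

Before split:
P(positive) = 12/21 = 0.5714
H(Y) = 0.9852 bits

After split:
Feature=0: H = 0.8113 bits (weight = 12/21)
Feature=1: H = 0.0000 bits (weight = 9/21)
H(Y|Feature) = (12/21)×0.8113 + (9/21)×0.0000 = 0.4636 bits

Information Gain = 0.9852 - 0.4636 = 0.5216 bits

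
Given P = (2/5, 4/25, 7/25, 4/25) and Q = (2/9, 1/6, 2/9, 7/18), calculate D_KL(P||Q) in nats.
0.1512 nats

KL divergence: D_KL(P||Q) = Σ p(x) log(p(x)/q(x))

Computing term by term:
  x=0: 2/5 × log_e[(2/5)/(2/9)] = 2/5 × 0.5878 = 0.2351
  x=1: 4/25 × log_e[(4/25)/(1/6)] = 4/25 × -0.0408 = -0.0065
  x=2: 7/25 × log_e[(7/25)/(2/9)] = 7/25 × 0.2311 = 0.0647
  x=3: 4/25 × log_e[(4/25)/(7/18)] = 4/25 × -0.8881 = -0.1421

D_KL(P||Q) = 0.1512 nats

Note: KL divergence is always non-negative and equals 0 iff P = Q.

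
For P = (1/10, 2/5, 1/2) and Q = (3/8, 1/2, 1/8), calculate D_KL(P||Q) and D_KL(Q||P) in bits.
D_KL(P||Q) = 0.6805, D_KL(Q||P) = 0.6260

KL divergence is not symmetric: D_KL(P||Q) ≠ D_KL(Q||P) in general.

D_KL(P||Q) = 0.6805 bits
D_KL(Q||P) = 0.6260 bits

No, they are not equal!

This asymmetry is why KL divergence is not a true distance metric.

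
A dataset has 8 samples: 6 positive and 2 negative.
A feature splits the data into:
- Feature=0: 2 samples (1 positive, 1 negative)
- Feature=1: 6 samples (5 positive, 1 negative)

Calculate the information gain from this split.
0.0738 bits

Information Gain = H(Y) - H(Y|Feature)

Before split:
P(positive) = 6/8 = 0.7500
H(Y) = 0.8113 bits

After split:
Feature=0: H = 1.0000 bits (weight = 2/8)
Feature=1: H = 0.6500 bits (weight = 6/8)
H(Y|Feature) = (2/8)×1.0000 + (6/8)×0.6500 = 0.7375 bits

Information Gain = 0.8113 - 0.7375 = 0.0738 bits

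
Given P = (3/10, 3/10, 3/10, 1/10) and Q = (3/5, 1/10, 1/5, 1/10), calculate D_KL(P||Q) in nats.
0.2433 nats

KL divergence: D_KL(P||Q) = Σ p(x) log(p(x)/q(x))

Computing term by term:
  x=0: 3/10 × log_e[(3/10)/(3/5)] = 3/10 × -0.6931 = -0.2079
  x=1: 3/10 × log_e[(3/10)/(1/10)] = 3/10 × 1.0986 = 0.3296
  x=2: 3/10 × log_e[(3/10)/(1/5)] = 3/10 × 0.4055 = 0.1216
  x=3: 1/10 × log_e[(1/10)/(1/10)] = 1/10 × 0.0000 = 0.0000

D_KL(P||Q) = 0.2433 nats

Note: KL divergence is always non-negative and equals 0 iff P = Q.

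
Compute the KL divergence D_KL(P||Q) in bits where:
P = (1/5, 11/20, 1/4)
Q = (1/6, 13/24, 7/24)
0.0091 bits

KL divergence: D_KL(P||Q) = Σ p(x) log(p(x)/q(x))

Computing term by term:
  x=0: 1/5 × log_2[(1/5)/(1/6)] = 1/5 × 0.2630 = 0.0526
  x=1: 11/20 × log_2[(11/20)/(13/24)] = 11/20 × 0.0220 = 0.0121
  x=2: 1/4 × log_2[(1/4)/(7/24)] = 1/4 × -0.2224 = -0.0556

D_KL(P||Q) = 0.0091 bits

Note: KL divergence is always non-negative and equals 0 iff P = Q.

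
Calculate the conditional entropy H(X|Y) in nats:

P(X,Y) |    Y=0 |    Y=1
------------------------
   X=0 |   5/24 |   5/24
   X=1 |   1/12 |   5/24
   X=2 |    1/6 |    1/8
1.0563 nats

Using the chain rule: H(X|Y) = H(X,Y) - H(Y)

First, compute H(X,Y) = 1.7460 nats

Marginal P(Y) = (11/24, 13/24)
H(Y) = 0.6897 nats

H(X|Y) = H(X,Y) - H(Y) = 1.7460 - 0.6897 = 1.0563 nats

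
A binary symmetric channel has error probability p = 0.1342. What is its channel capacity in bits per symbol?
0.4312 bits

For a binary symmetric channel (BSC) with error probability p:
Capacity C = 1 - H(p) bits per symbol

where H(p) = -p log₂(p) - (1-p) log₂(1-p) is the binary entropy function.

H(0.1342) = 0.5688 bits
C = 1 - 0.5688 = 0.4312 bits per symbol

This means we can reliably transmit up to 0.4312 bits of information per channel use.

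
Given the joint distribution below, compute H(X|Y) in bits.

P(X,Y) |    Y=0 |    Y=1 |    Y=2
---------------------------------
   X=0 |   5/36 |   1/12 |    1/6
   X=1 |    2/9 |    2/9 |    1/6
0.9387 bits

Using the chain rule: H(X|Y) = H(X,Y) - H(Y)

First, compute H(X,Y) = 2.5204 bits

Marginal P(Y) = (13/36, 11/36, 1/3)
H(Y) = 1.5816 bits

H(X|Y) = H(X,Y) - H(Y) = 2.5204 - 1.5816 = 0.9387 bits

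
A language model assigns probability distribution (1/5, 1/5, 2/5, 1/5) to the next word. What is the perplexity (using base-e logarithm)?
3.7893

Perplexity is e^H (or exp(H) for natural log).

First, H = -Σ p log p = 1.3322 nats
Perplexity = e^1.3322 = 3.7893

Interpretation: The model's uncertainty is equivalent to choosing uniformly among 3.8 options.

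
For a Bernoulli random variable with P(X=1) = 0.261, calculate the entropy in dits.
0.2493 dits

The binary entropy function is:
H(p) = -p log(p) - (1-p) log(1-p)

H(0.261) = -0.261 × log_10(0.261) - 0.739 × log_10(0.739)
H(0.261) = 0.2493 dits

Note: Binary entropy is maximized at p=0.5 (H=1 bit) and minimized at p=0 or p=1 (H=0).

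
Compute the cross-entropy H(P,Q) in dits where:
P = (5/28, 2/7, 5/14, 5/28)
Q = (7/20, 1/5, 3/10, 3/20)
0.6150 dits

Cross-entropy: H(P,Q) = -Σ p(x) log q(x)

Alternatively: H(P,Q) = H(P) + D_KL(P||Q)
H(P) = 0.5824 dits
D_KL(P||Q) = 0.0326 dits

H(P,Q) = 0.5824 + 0.0326 = 0.6150 dits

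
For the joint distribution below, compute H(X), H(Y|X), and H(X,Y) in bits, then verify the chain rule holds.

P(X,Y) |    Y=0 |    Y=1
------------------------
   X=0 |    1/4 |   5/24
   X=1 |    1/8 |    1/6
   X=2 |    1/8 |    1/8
H(X,Y) = 2.5273, H(X) = 1.5343, H(Y|X) = 0.9930 (all in bits)

Chain rule: H(X,Y) = H(X) + H(Y|X)

Left side — joint entropy directly:
H(X,Y) = -Σ p(x,y) log p(x,y) = 2.5273 bits

Right side — compute H(Y|X) from the conditional distributions:
P(X) = (11/24, 7/24, 1/4), so H(X) = 1.5343 bits
H(Y|X) = Σ_x P(X=x) · H(Y|X=x):
  P(Y|X=0) = (6/11, 5/11), H(Y|X=0) = 0.9940, weight P(X=0) = 11/24
  P(Y|X=1) = (3/7, 4/7), H(Y|X=1) = 0.9852, weight P(X=1) = 7/24
  P(Y|X=2) = (1/2, 1/2), H(Y|X=2) = 1.0000, weight P(X=2) = 1/4
H(Y|X) = 0.9930 bits

H(X) + H(Y|X) = 1.5343 + 0.9930 = 2.5273 bits

Both sides equal 2.5273 bits. ✓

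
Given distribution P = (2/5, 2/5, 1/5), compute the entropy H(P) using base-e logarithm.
1.0549 nats

Shannon entropy is H(X) = -Σ p(x) log p(x).

For P = (2/5, 2/5, 1/5):
H = -2/5 × log_e(2/5) -2/5 × log_e(2/5) -1/5 × log_e(1/5)
H = 1.0549 nats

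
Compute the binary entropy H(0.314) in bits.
0.8977 bits

The binary entropy function is:
H(p) = -p log(p) - (1-p) log(1-p)

H(0.314) = -0.314 × log_2(0.314) - 0.686 × log_2(0.686)
H(0.314) = 0.8977 bits

Note: Binary entropy is maximized at p=0.5 (H=1 bit) and minimized at p=0 or p=1 (H=0).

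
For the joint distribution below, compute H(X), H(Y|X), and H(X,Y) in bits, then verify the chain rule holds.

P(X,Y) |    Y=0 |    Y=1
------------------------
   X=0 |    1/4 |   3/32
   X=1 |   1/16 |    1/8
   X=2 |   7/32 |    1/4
H(X,Y) = 2.4248, H(X) = 1.4948, H(Y|X) = 0.9300 (all in bits)

Chain rule: H(X,Y) = H(X) + H(Y|X)

Left side — joint entropy directly:
H(X,Y) = -Σ p(x,y) log p(x,y) = 2.4248 bits

Right side — compute H(Y|X) from the conditional distributions:
P(X) = (11/32, 3/16, 15/32), so H(X) = 1.4948 bits
H(Y|X) = Σ_x P(X=x) · H(Y|X=x):
  P(Y|X=0) = (8/11, 3/11), H(Y|X=0) = 0.8454, weight P(X=0) = 11/32
  P(Y|X=1) = (1/3, 2/3), H(Y|X=1) = 0.9183, weight P(X=1) = 3/16
  P(Y|X=2) = (7/15, 8/15), H(Y|X=2) = 0.9968, weight P(X=2) = 15/32
H(Y|X) = 0.9300 bits

H(X) + H(Y|X) = 1.4948 + 0.9300 = 2.4248 bits

Both sides equal 2.4248 bits. ✓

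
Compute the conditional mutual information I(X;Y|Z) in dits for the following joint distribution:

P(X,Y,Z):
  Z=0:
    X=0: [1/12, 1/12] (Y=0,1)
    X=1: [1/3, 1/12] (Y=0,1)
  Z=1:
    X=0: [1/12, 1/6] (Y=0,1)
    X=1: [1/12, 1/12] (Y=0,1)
0.0133 dits

Conditional mutual information: I(X;Y|Z) = H(X|Z) + H(Y|Z) - H(X,Y|Z)

H(Z) = 0.2950
H(X,Z) = 0.5683 → H(X|Z) = 0.2734
H(Y,Z) = 0.5683 → H(Y|Z) = 0.2734
H(X,Y,Z) = 0.8283 → H(X,Y|Z) = 0.5334

I(X;Y|Z) = 0.2734 + 0.2734 - 0.5334 = 0.0133 dits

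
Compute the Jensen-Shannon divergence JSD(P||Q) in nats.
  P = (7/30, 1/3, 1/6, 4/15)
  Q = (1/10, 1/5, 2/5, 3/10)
0.0474 nats

Jensen-Shannon divergence is:
JSD(P||Q) = 0.5 × D_KL(P||M) + 0.5 × D_KL(Q||M)
where M = 0.5 × (P + Q) is the mixture distribution.

M = 0.5 × (7/30, 1/3, 1/6, 4/15) + 0.5 × (1/10, 1/5, 2/5, 3/10) = (1/6, 4/15, 0.283333, 0.283333)

D_KL(P||M) = 0.0483 nats
D_KL(Q||M) = 0.0465 nats

JSD(P||Q) = 0.5 × 0.0483 + 0.5 × 0.0465 = 0.0474 nats

Unlike KL divergence, JSD is symmetric and bounded: 0 ≤ JSD ≤ log(2).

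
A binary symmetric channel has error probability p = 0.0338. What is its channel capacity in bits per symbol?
0.7869 bits

For a binary symmetric channel (BSC) with error probability p:
Capacity C = 1 - H(p) bits per symbol

where H(p) = -p log₂(p) - (1-p) log₂(1-p) is the binary entropy function.

H(0.0338) = 0.2131 bits
C = 1 - 0.2131 = 0.7869 bits per symbol

This means we can reliably transmit up to 0.7869 bits of information per channel use.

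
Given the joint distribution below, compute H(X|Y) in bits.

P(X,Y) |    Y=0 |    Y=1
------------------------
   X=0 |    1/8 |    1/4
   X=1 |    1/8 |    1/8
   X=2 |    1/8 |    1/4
1.5456 bits

Using the chain rule: H(X|Y) = H(X,Y) - H(Y)

First, compute H(X,Y) = 2.5000 bits

Marginal P(Y) = (3/8, 5/8)
H(Y) = 0.9544 bits

H(X|Y) = H(X,Y) - H(Y) = 2.5000 - 0.9544 = 1.5456 bits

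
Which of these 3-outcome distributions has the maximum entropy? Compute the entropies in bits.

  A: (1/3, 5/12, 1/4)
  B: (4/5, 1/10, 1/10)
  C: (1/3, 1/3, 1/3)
C

For a discrete distribution over n outcomes, entropy is maximized by the uniform distribution.

Computing entropies:
H(A) = 1.5546 bits
H(B) = 0.9219 bits
H(C) = 1.5850 bits

The uniform distribution (where all probabilities equal 1/3) achieves the maximum entropy of log_2(3) = 1.5850 bits.

Distribution C has the highest entropy.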